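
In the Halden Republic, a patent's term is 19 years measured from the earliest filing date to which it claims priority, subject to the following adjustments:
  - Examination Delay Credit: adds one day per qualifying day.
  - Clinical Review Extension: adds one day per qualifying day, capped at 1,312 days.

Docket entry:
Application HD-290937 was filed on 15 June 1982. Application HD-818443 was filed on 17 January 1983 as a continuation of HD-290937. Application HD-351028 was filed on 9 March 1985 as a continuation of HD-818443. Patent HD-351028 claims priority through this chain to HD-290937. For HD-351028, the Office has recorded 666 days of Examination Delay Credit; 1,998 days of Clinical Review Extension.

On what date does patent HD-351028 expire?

Earliest priority filing: 15 June 1982.
Base term: 15 June 1982 + 19 years → 15 June 2001.
Examination Delay Credit: +666 days → 12 April 2003.
Clinical Review Extension: 1998 days claimed exceeds the 1312-day cap, so +1312 days → 14 November 2006.

2006-11-14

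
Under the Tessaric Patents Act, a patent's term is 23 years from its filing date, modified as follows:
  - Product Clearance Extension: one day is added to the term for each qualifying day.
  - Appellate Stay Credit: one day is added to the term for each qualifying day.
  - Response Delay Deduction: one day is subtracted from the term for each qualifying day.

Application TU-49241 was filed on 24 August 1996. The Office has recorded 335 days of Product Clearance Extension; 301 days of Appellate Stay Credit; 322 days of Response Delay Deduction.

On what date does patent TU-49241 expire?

Base term: filing date + 23 years → 24 August 2019.
Product Clearance Extension: +335 days → 24 July 2020.
Appellate Stay Credit: +301 days → 21 May 2021.
Response Delay Deduction: −322 days → 3 July 2020.

2020-07-03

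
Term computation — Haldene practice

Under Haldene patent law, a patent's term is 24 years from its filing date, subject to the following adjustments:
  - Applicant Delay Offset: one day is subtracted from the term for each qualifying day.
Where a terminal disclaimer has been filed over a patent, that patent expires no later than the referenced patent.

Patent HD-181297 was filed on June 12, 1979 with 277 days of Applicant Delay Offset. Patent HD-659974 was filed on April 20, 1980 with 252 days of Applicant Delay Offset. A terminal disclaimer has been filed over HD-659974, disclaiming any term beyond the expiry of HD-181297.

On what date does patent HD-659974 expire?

September 8, 2002

Natural term of HD-659974:
  Base: filing + 24 years → 20 April 2004.
  Applicant Delay Offset: −252 days → 12 August 2003.
Expiry of referenced patent HD-181297:
  Base: filing + 24 years → 12 June 2003.
  Applicant Delay Offset: −277 days → 8 September 2002.
Terminal disclaimer: HD-659974 expires on the earlier of 12 August 2003 and 8 September 2002.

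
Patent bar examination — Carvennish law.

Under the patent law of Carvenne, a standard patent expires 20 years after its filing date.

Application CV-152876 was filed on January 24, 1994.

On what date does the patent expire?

2014-01-24

Filing date + 20 years → 24 January 2014.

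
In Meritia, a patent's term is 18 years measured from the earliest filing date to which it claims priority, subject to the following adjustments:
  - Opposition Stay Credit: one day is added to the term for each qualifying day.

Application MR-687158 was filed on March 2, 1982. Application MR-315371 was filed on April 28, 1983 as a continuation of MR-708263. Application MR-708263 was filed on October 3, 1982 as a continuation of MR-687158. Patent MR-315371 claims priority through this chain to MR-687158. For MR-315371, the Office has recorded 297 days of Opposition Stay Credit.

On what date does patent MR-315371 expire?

Earliest priority filing: 2 March 1982.
Base term: 2 March 1982 + 18 years → 2 March 2000.
Opposition Stay Credit: +297 days → 24 December 2000.

2000-12-24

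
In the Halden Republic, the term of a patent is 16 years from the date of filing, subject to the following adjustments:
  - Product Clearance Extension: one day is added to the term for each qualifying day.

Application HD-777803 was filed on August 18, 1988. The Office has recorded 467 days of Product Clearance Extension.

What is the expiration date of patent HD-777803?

2005-11-28

Base term: filing date + 16 years → 18 August 2004.
Product Clearance Extension: +467 days → 28 November 2005.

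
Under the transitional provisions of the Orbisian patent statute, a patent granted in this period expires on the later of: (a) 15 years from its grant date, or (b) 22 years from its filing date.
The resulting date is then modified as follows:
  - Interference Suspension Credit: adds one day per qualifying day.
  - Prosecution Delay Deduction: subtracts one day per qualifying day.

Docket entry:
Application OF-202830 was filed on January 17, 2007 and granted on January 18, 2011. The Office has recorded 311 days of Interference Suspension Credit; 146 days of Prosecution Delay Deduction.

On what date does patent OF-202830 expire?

2029-07-01

(a) grant + 15 years → 18 January 2026.
(b) filing + 22 years → 17 January 2029.
Later of the two: 17 January 2029.
Interference Suspension Credit: +311 days → 24 November 2029.
Prosecution Delay Deduction: −146 days → 1 July 2029.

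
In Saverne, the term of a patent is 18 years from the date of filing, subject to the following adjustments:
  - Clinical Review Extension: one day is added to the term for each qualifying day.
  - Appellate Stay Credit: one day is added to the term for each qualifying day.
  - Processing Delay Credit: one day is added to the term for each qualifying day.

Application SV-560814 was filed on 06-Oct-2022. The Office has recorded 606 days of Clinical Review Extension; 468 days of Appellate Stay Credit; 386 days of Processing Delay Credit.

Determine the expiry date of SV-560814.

October 5, 2044

Base term: filing date + 18 years → 6 October 2040.
Clinical Review Extension: +606 days → 4 June 2042.
Appellate Stay Credit: +468 days → 15 September 2043.
Processing Delay Credit: +386 days → 5 October 2044.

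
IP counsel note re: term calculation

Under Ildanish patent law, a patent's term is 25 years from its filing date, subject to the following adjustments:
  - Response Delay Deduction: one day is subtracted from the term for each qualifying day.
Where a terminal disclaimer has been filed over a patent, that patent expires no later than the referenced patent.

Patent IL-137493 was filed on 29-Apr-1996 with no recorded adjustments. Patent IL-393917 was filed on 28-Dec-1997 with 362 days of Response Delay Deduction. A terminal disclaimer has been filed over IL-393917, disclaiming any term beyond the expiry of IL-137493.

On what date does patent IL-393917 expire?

Natural term of IL-393917:
  Base: filing + 25 years → 28 December 2022.
  Response Delay Deduction: −362 days → 31 December 2021.
Expiry of referenced patent IL-137493:
  Base: filing + 25 years → 29 April 2021.
Terminal disclaimer: IL-393917 expires on the earlier of 31 December 2021 and 29 April 2021.

April 29, 2021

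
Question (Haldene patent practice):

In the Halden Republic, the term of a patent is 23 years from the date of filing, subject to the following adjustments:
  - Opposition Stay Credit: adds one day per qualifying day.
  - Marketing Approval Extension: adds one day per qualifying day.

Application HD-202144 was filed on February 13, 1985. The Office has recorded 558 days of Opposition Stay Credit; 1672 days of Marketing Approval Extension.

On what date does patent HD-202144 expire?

March 23, 2014

Base term: filing date + 23 years → 13 February 2008.
Opposition Stay Credit: +558 days → 24 August 2009.
Marketing Approval Extension: +1672 days → 23 March 2014.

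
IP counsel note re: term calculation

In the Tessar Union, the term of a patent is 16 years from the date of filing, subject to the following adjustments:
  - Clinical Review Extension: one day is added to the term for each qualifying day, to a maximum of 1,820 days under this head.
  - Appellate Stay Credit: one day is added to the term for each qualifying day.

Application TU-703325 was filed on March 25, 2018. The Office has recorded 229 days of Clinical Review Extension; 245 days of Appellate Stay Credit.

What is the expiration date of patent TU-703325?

Base term: filing date + 16 years → 25 March 2034.
Clinical Review Extension: 229 days (within the 1820-day cap) → +229 days → 9 November 2034.
Appellate Stay Credit: +245 days → 12 July 2035.

2035-07-12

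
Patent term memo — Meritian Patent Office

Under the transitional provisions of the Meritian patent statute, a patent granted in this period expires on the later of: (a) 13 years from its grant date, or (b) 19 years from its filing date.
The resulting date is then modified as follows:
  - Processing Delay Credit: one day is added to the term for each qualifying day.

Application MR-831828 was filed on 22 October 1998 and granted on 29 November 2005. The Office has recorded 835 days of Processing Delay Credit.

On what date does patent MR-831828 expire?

2021-03-13

(a) grant + 13 years → 29 November 2018.
(b) filing + 19 years → 22 October 2017.
Later of the two: 29 November 2018.
Processing Delay Credit: +835 days → 13 March 2021.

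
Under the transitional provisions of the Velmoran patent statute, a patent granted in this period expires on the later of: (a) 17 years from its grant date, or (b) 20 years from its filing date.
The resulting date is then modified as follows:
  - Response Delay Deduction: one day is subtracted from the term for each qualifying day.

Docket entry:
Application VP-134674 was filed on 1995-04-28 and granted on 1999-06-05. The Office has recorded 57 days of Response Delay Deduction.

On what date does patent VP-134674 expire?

(a) grant + 17 years → 5 June 2016.
(b) filing + 20 years → 28 April 2015.
Later of the two: 5 June 2016.
Response Delay Deduction: −57 days → 9 April 2016.

April 9, 2016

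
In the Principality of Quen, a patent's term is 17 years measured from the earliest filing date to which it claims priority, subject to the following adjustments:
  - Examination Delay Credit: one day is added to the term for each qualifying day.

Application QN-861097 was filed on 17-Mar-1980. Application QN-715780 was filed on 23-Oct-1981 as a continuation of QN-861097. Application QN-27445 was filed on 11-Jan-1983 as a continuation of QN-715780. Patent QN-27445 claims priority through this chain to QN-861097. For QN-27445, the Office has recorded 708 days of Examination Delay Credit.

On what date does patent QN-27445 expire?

1999-02-23

Earliest priority filing: 17 March 1980.
Base term: 17 March 1980 + 17 years → 17 March 1997.
Examination Delay Credit: +708 days → 23 February 1999.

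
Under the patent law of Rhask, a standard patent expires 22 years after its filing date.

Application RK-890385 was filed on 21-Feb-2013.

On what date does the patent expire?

Filing date + 22 years → 21 February 2035.

February 21, 2035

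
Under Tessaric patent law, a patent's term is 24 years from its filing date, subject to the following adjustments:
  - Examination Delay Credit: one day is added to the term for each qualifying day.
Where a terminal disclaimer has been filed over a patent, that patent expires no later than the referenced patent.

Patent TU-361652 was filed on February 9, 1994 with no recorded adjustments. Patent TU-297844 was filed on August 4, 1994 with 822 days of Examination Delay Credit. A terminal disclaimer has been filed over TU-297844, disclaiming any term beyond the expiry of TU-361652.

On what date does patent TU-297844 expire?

Natural term of TU-297844:
  Base: filing + 24 years → 4 August 2018.
  Examination Delay Credit: +822 days → 3 November 2020.
Expiry of referenced patent TU-361652:
  Base: filing + 24 years → 9 February 2018.
Terminal disclaimer: TU-297844 expires on the earlier of 3 November 2020 and 9 February 2018.

2018-02-09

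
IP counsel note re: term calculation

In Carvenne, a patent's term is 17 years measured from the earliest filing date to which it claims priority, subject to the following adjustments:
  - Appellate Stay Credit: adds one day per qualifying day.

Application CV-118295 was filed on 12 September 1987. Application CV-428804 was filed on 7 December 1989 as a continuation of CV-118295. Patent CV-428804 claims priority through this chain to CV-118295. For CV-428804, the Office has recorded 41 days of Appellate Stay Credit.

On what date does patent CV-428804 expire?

2004-10-23

Earliest priority filing: 12 September 1987.
Base term: 12 September 1987 + 17 years → 12 September 2004.
Appellate Stay Credit: +41 days → 23 October 2004.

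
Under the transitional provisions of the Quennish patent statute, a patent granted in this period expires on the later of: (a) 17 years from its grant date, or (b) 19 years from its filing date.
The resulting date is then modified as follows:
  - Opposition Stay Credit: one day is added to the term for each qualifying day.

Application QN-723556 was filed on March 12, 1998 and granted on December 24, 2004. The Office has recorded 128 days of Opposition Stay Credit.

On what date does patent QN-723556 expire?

(a) grant + 17 years → 24 December 2021.
(b) filing + 19 years → 12 March 2017.
Later of the two: 24 December 2021.
Opposition Stay Credit: +128 days → 1 May 2022.

2022-05-01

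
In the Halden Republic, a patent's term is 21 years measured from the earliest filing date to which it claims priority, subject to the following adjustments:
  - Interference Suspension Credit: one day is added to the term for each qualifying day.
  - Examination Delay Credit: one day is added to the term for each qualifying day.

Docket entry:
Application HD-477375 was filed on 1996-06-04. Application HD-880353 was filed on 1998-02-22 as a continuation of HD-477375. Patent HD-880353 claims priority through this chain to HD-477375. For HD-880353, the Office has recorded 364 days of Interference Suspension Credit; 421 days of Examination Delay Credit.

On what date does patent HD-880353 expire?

2019-07-29

Earliest priority filing: 4 June 1996.
Base term: 4 June 1996 + 21 years → 4 June 2017.
Interference Suspension Credit: +364 days → 3 June 2018.
Examination Delay Credit: +421 days → 29 July 2019.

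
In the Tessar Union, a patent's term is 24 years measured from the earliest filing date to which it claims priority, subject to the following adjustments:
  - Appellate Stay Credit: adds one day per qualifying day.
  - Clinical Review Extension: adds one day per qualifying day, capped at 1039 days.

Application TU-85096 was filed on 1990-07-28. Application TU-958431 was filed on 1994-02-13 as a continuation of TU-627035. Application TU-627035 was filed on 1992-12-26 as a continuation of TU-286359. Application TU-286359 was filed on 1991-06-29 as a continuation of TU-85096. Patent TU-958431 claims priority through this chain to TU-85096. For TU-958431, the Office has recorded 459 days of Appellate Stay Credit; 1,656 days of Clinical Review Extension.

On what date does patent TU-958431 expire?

Earliest priority filing: 28 July 1990.
Base term: 28 July 1990 + 24 years → 28 July 2014.
Appellate Stay Credit: +459 days → 30 October 2015.
Clinical Review Extension: 1656 days claimed exceeds the 1039-day cap, so +1039 days → 3 September 2018.

2018-09-03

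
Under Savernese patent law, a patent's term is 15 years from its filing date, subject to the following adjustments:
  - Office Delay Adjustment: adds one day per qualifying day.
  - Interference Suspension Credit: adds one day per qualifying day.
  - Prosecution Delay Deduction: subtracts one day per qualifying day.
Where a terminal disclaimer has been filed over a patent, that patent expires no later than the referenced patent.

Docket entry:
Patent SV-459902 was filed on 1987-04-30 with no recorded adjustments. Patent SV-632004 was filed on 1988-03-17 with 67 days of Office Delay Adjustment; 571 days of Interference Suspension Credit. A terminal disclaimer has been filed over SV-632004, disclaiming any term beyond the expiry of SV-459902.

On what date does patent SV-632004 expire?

2002-04-30

Natural term of SV-632004:
  Base: filing + 15 years → 17 March 2003.
  Office Delay Adjustment: +67 days → 23 May 2003.
  Interference Suspension Credit: +571 days → 14 December 2004.
Expiry of referenced patent SV-459902:
  Base: filing + 15 years → 30 April 2002.
Terminal disclaimer: SV-632004 expires on the earlier of 14 December 2004 and 30 April 2002.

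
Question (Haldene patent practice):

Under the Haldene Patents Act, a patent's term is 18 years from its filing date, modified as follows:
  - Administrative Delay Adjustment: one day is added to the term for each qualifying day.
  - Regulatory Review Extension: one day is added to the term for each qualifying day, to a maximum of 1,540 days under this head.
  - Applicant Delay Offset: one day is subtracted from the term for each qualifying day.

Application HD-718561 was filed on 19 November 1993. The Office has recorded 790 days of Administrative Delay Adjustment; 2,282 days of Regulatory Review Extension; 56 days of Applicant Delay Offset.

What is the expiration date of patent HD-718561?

Base term: filing date + 18 years → 19 November 2011.
Administrative Delay Adjustment: +790 days → 17 January 2014.
Regulatory Review Extension: 2282 days claimed exceeds the 1540-day cap, so +1540 days → 6 April 2018.
Applicant Delay Offset: −56 days → 9 February 2018.

2018-02-09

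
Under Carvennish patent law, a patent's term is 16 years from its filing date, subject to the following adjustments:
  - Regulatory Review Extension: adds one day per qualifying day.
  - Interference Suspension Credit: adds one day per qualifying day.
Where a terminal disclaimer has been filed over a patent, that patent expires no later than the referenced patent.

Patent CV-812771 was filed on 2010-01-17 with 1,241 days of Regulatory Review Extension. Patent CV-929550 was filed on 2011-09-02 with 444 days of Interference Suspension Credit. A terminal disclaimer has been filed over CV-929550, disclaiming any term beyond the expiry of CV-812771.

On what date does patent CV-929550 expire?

Natural term of CV-929550:
  Base: filing + 16 years → 2 September 2027.
  Interference Suspension Credit: +444 days → 19 November 2028.
Expiry of referenced patent CV-812771:
  Base: filing + 16 years → 17 January 2026.
  Regulatory Review Extension: +1241 days → 11 June 2029.
Terminal disclaimer: CV-929550 expires on the earlier of 19 November 2028 and 11 June 2029.

2028-11-19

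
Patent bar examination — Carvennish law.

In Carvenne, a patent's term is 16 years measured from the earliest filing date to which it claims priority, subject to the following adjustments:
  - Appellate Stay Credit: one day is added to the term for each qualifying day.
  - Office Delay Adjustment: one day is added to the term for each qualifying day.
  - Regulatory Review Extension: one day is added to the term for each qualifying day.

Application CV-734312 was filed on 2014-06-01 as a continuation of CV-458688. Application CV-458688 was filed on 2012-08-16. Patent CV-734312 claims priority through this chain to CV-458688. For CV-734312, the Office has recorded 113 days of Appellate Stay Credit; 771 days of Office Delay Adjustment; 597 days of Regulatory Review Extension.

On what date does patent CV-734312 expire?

Earliest priority filing: 16 August 2012.
Base term: 16 August 2012 + 16 years → 16 August 2028.
Appellate Stay Credit: +113 days → 7 December 2028.
Office Delay Adjustment: +771 days → 17 January 2031.
Regulatory Review Extension: +597 days → 5 September 2032.

September 5, 2032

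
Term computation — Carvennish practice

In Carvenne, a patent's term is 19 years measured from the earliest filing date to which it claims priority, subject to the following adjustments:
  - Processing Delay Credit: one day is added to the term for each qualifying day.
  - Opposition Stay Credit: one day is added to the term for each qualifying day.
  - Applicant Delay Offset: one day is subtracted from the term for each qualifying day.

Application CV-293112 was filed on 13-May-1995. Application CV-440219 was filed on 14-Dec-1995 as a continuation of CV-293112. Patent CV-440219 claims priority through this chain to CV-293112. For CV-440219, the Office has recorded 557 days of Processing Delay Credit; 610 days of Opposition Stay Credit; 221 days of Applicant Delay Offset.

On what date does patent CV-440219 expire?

2016-12-14

Earliest priority filing: 13 May 1995.
Base term: 13 May 1995 + 19 years → 13 May 2014.
Processing Delay Credit: +557 days → 21 November 2015.
Opposition Stay Credit: +610 days → 23 July 2017.
Applicant Delay Offset: −221 days → 14 December 2016.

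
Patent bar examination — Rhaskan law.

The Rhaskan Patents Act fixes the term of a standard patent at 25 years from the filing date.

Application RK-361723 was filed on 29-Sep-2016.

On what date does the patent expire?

Filing date + 25 years → 29 September 2041.

September 29, 2041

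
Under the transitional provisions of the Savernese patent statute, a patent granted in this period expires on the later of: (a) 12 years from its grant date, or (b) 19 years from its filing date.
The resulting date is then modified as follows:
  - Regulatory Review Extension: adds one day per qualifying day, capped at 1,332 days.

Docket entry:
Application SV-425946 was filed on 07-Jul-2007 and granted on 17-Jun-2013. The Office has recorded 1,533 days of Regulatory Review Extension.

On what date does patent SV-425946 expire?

(a) grant + 12 years → 17 June 2025.
(b) filing + 19 years → 7 July 2026.
Later of the two: 7 July 2026.
Regulatory Review Extension: 1533 days claimed exceeds the 1332-day cap, so +1332 days → 28 February 2030.

2030-02-28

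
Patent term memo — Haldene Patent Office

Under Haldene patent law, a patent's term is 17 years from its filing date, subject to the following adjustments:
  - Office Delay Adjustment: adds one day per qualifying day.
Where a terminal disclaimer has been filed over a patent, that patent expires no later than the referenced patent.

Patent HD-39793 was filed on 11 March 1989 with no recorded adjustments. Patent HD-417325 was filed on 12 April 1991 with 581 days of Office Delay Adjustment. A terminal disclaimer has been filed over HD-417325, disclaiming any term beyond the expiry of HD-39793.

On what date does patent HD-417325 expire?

2006-03-11

Natural term of HD-417325:
  Base: filing + 17 years → 12 April 2008.
  Office Delay Adjustment: +581 days → 14 November 2009.
Expiry of referenced patent HD-39793:
  Base: filing + 17 years → 11 March 2006.
Terminal disclaimer: HD-417325 expires on the earlier of 14 November 2009 and 11 March 2006.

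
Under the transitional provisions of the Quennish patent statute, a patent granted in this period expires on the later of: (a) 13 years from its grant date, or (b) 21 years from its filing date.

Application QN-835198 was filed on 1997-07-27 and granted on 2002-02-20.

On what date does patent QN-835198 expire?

2018-07-27

(a) grant + 13 years → 20 February 2015.
(b) filing + 21 years → 27 July 2018.
Later of the two: 27 July 2018.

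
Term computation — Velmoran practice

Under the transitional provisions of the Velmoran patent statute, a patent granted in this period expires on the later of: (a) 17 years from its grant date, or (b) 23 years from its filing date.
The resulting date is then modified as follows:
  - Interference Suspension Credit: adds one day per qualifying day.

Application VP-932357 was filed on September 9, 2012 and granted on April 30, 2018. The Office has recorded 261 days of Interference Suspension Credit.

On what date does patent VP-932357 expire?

2036-05-27

(a) grant + 17 years → 30 April 2035.
(b) filing + 23 years → 9 September 2035.
Later of the two: 9 September 2035.
Interference Suspension Credit: +261 days → 27 May 2036.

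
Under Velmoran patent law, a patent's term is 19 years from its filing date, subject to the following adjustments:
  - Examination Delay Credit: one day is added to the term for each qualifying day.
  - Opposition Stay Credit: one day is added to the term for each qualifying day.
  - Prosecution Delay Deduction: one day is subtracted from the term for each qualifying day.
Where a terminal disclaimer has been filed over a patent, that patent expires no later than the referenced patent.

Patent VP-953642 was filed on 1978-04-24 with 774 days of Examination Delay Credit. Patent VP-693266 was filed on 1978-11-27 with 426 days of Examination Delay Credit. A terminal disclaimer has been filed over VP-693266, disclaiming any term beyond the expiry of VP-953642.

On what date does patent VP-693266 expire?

January 27, 1999

Natural term of VP-693266:
  Base: filing + 19 years → 27 November 1997.
  Examination Delay Credit: +426 days → 27 January 1999.
Expiry of referenced patent VP-953642:
  Base: filing + 19 years → 24 April 1997.
  Examination Delay Credit: +774 days → 7 June 1999.
Terminal disclaimer: VP-693266 expires on the earlier of 27 January 1999 and 7 June 1999.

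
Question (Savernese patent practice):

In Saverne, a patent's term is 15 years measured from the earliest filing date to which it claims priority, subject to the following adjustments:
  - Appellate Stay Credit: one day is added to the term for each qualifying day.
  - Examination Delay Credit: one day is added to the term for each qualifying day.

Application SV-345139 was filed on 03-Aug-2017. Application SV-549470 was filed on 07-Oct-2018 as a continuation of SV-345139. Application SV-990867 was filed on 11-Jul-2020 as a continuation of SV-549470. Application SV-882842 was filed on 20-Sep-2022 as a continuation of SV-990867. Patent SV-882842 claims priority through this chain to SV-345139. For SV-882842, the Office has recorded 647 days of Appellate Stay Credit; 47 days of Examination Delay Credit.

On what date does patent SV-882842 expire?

Earliest priority filing: 3 August 2017.
Base term: 3 August 2017 + 15 years → 3 August 2032.
Appellate Stay Credit: +647 days → 12 May 2034.
Examination Delay Credit: +47 days → 28 June 2034.

June 28, 2034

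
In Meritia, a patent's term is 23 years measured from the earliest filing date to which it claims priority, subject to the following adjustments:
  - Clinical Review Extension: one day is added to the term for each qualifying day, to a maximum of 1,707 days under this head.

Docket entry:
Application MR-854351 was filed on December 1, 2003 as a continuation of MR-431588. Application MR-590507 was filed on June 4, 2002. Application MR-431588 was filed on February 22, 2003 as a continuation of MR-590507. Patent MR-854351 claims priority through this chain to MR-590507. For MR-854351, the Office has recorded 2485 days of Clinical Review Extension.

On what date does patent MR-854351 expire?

Earliest priority filing: 4 June 2002.
Base term: 4 June 2002 + 23 years → 4 June 2025.
Clinical Review Extension: 2485 days claimed exceeds the 1707-day cap, so +1707 days → 5 February 2030.

2030-02-05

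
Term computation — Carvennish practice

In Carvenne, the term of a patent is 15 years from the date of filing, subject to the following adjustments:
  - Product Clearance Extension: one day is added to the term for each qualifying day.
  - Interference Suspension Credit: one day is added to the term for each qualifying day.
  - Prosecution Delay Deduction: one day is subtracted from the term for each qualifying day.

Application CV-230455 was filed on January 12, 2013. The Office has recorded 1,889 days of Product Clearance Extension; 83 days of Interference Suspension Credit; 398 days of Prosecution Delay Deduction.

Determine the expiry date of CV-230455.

2032-05-04

Base term: filing date + 15 years → 12 January 2028.
Product Clearance Extension: +1889 days → 15 March 2033.
Interference Suspension Credit: +83 days → 6 June 2033.
Prosecution Delay Deduction: −398 days → 4 May 2032.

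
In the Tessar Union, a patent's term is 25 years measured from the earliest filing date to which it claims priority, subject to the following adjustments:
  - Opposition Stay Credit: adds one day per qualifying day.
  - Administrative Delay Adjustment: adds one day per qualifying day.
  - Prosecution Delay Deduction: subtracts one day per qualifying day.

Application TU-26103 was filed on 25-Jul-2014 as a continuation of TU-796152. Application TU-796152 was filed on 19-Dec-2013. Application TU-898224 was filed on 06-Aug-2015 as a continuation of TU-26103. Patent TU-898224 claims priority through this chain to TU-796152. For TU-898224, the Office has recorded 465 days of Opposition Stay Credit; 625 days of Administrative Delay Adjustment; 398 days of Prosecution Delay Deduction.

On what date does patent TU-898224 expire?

Earliest priority filing: 19 December 2013.
Base term: 19 December 2013 + 25 years → 19 December 2038.
Opposition Stay Credit: +465 days → 28 March 2040.
Administrative Delay Adjustment: +625 days → 13 December 2041.
Prosecution Delay Deduction: −398 days → 10 November 2040.

2040-11-10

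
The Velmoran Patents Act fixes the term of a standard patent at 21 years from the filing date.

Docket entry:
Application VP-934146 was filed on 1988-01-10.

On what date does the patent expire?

Filing date + 21 years → 10 January 2009.

January 10, 2009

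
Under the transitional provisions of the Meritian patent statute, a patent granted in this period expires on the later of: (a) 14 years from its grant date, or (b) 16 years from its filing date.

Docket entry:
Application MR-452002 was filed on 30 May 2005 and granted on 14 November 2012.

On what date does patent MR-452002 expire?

2026-11-14

(a) grant + 14 years → 14 November 2026.
(b) filing + 16 years → 30 May 2021.
Later of the two: 14 November 2026.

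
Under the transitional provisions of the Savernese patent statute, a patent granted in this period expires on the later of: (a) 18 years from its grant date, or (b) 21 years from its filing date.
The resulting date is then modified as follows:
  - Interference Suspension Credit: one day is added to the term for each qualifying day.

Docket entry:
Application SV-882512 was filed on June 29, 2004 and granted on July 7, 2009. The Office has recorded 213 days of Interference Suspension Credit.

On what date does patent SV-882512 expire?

(a) grant + 18 years → 7 July 2027.
(b) filing + 21 years → 29 June 2025.
Later of the two: 7 July 2027.
Interference Suspension Credit: +213 days → 5 February 2028.

February 5, 2028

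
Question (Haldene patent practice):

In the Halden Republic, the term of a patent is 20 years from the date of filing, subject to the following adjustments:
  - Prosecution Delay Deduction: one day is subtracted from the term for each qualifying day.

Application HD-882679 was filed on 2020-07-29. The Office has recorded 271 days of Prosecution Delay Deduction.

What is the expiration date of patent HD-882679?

Base term: filing date + 20 years → 29 July 2040.
Prosecution Delay Deduction: −271 days → 1 November 2039.

2039-11-01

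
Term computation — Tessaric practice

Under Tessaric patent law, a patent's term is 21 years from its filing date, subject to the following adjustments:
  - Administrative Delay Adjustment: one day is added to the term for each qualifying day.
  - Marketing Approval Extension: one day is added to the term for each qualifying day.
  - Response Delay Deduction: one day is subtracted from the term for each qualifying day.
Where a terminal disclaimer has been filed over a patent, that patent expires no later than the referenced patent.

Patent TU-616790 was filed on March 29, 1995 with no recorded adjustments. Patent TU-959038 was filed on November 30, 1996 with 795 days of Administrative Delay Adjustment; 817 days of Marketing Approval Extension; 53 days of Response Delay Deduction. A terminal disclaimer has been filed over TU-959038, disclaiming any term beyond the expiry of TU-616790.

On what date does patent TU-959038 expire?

Natural term of TU-959038:
  Base: filing + 21 years → 30 November 2017.
  Administrative Delay Adjustment: +795 days → 3 February 2020.
  Marketing Approval Extension: +817 days → 30 April 2022.
  Response Delay Deduction: −53 days → 8 March 2022.
Expiry of referenced patent TU-616790:
  Base: filing + 21 years → 29 March 2016.
Terminal disclaimer: TU-959038 expires on the earlier of 8 March 2022 and 29 March 2016.

2016-03-29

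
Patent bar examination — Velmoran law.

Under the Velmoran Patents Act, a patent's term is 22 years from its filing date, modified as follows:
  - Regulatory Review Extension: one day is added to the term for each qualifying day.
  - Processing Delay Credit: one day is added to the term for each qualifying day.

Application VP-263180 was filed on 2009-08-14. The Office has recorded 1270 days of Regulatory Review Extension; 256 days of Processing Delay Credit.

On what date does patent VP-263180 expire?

2035-10-18

Base term: filing date + 22 years → 14 August 2031.
Regulatory Review Extension: +1270 days → 4 February 2035.
Processing Delay Credit: +256 days → 18 October 2035.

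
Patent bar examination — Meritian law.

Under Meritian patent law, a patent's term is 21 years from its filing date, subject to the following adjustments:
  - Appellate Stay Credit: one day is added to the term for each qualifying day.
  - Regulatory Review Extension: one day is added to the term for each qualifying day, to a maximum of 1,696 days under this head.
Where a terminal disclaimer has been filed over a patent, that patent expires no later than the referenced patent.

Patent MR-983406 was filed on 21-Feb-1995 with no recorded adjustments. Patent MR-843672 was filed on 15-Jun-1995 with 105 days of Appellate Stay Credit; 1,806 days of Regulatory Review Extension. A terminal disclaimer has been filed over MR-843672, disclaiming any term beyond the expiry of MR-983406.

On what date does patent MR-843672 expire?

2016-02-21

Natural term of MR-843672:
  Base: filing + 21 years → 15 June 2016.
  Appellate Stay Credit: +105 days → 28 September 2016.
  Regulatory Review Extension: 1806 days claimed exceeds the 1696-day cap, so +1696 days → 21 May 2021.
Expiry of referenced patent MR-983406:
  Base: filing + 21 years → 21 February 2016.
Terminal disclaimer: MR-843672 expires on the earlier of 21 May 2021 and 21 February 2016.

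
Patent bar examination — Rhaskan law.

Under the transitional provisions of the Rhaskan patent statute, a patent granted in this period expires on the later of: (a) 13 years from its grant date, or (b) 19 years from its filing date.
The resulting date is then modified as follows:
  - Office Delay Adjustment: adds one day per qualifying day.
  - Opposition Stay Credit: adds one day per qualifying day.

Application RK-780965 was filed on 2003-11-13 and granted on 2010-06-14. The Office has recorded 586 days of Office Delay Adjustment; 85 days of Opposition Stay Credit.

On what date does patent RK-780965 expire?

2025-04-15

(a) grant + 13 years → 14 June 2023.
(b) filing + 19 years → 13 November 2022.
Later of the two: 14 June 2023.
Office Delay Adjustment: +586 days → 20 January 2025.
Opposition Stay Credit: +85 days → 15 April 2025.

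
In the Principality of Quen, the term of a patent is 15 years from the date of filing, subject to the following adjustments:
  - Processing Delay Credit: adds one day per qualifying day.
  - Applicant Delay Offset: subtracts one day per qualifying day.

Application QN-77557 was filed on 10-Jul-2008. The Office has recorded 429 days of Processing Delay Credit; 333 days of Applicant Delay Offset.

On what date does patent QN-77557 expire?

Base term: filing date + 15 years → 10 July 2023.
Processing Delay Credit: +429 days → 11 September 2024.
Applicant Delay Offset: −333 days → 14 October 2023.

October 14, 2023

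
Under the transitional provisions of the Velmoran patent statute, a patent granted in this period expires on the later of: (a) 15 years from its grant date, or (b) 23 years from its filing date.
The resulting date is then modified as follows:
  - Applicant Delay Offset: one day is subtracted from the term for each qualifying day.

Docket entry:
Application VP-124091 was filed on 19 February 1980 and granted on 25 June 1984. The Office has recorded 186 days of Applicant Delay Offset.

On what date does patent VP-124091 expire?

August 17, 2002

(a) grant + 15 years → 25 June 1999.
(b) filing + 23 years → 19 February 2003.
Later of the two: 19 February 2003.
Applicant Delay Offset: −186 days → 17 August 2002.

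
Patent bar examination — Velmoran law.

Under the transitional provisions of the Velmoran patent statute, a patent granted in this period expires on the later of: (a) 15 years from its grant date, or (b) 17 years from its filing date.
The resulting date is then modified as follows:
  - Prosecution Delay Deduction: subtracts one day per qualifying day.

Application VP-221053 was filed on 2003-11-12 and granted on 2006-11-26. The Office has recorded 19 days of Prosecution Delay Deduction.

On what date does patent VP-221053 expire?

(a) grant + 15 years → 26 November 2021.
(b) filing + 17 years → 12 November 2020.
Later of the two: 26 November 2021.
Prosecution Delay Deduction: −19 days → 7 November 2021.

November 7, 2021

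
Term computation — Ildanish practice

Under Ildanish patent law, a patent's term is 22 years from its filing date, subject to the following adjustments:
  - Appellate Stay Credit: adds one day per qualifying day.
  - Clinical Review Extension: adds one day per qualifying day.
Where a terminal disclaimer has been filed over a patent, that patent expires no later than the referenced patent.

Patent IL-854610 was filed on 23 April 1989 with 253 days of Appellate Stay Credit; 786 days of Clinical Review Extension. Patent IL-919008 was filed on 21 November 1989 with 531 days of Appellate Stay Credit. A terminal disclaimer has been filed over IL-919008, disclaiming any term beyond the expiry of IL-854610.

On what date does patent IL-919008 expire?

Natural term of IL-919008:
  Base: filing + 22 years → 21 November 2011.
  Appellate Stay Credit: +531 days → 5 May 2013.
Expiry of referenced patent IL-854610:
  Base: filing + 22 years → 23 April 2011.
  Appellate Stay Credit: +253 days → 1 January 2012.
  Clinical Review Extension: +786 days → 25 February 2014.
Terminal disclaimer: IL-919008 expires on the earlier of 5 May 2013 and 25 February 2014.

May 5, 2013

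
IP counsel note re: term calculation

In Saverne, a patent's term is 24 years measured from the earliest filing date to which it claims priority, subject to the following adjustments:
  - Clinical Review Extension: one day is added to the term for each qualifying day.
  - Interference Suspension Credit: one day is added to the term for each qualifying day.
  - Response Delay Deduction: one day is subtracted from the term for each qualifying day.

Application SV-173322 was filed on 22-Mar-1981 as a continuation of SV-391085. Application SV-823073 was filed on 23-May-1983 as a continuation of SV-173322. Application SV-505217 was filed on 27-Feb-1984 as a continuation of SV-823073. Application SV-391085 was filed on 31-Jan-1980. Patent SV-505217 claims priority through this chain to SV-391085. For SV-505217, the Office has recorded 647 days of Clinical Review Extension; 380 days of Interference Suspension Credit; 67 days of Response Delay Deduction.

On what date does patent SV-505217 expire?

Earliest priority filing: 31 January 1980.
Base term: 31 January 1980 + 24 years → 31 January 2004.
Clinical Review Extension: +647 days → 8 November 2005.
Interference Suspension Credit: +380 days → 23 November 2006.
Response Delay Deduction: −67 days → 17 September 2006.

September 17, 2006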